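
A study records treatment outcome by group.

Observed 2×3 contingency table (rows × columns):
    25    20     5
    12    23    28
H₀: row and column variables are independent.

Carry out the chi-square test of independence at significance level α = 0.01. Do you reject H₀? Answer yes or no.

Row totals [50, 63], col totals [37, 43, 33], n=113
χ² = (25−16.37)²/16.37 + (20−19.03)²/19.03 + (5−14.60)²/14.60 + (12−20.63)²/20.63 + (23−23.97)²/23.97 + (28−18.40)²/18.40 = 19.5706
df = 2
p-value (upper-tail) = 0.00006
At α=0.01: p < α → reject H₀

reject H₀: yes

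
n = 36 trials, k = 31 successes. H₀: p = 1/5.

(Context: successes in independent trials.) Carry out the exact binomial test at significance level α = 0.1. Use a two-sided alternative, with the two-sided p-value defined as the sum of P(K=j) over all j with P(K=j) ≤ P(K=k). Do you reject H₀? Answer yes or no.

Exact binomial: n=36, k=31, p₀=1/5=0.2000
P(X=j) = C(n,j)·p₀^j·(1−p₀)^(n−j); p = Σ P(X=j) over j with P(X=j) ≤ P(X=31)
p-value (two-sided) = 0.00000
At α=0.1: p < α → reject H₀

reject H₀: yes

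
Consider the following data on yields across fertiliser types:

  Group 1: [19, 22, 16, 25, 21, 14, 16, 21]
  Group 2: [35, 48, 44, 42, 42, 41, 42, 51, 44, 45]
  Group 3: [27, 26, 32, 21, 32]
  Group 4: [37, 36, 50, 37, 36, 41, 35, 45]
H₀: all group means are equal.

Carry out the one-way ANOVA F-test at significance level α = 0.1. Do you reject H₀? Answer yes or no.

Group means [19.25, 43.40, 27.60, 39.62], grand mean 33.645
SSB = Σnᵢ(x̄ᵢ−x̄)² = 3078.122; SSW = ΣΣ(x−x̄ᵢ)² = 544.975
MSB = 3078.122/3 = 1026.0406; MSW = 544.975/27 = 20.1843
F = MSB/MSW = 50.8337
df = (3, 27)
p-value (upper-tail) = 0.00000
At α=0.1: p < α → reject H₀

reject H₀: yes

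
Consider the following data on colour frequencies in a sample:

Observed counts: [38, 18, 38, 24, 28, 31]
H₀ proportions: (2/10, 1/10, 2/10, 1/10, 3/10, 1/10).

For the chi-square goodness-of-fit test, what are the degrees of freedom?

degrees of freedom = 5

df = k − 1 = 6 − 1 = 5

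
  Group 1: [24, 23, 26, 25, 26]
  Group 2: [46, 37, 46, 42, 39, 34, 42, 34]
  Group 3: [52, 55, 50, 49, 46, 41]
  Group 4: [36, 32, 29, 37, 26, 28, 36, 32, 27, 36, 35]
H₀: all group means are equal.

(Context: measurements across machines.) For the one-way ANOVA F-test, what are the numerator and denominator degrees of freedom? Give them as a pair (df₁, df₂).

degrees of freedom = [3, 26]

k = 4 groups, N = 30 total
df = (k−1, N−k) = (4−1, 30−4) = (3, 26)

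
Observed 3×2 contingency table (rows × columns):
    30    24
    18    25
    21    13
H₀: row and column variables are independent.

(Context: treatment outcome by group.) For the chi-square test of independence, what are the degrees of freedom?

df = (r−1)(c−1) = (3−1)·(2−1) = 2

degrees of freedom = 2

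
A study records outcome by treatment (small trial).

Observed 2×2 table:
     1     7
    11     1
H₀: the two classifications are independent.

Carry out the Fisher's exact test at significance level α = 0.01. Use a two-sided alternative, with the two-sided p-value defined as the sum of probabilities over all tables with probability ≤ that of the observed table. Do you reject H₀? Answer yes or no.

reject H₀: yes

Margins: r₁=8, r₂=12, c₁=12, c₂=8, n=20
p_obs = C(8,1)·C(12,11)/C(20,12); sum pmf over tables with pmf ≤ p_obs
p-value (two-sided) = 0.00077
At α=0.01: p < α → reject H₀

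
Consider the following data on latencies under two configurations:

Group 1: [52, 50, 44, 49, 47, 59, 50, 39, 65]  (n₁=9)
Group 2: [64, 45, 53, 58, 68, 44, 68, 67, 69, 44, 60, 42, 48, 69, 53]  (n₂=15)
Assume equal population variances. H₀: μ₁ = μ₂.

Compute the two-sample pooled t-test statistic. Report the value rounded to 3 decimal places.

x̄₁=50.556, s₁=7.699, n₁=9
x̄₂=56.800, s₂=10.380, n₂=15
s_p² = [8·7.699² + 14·10.380²]/22 = 90.1192
SE = √(s_p²·(1/9+1/15)) = 4.0026
t = (50.556−56.800)/4.0026 = -1.5601
df = 22

test statistic = -1.560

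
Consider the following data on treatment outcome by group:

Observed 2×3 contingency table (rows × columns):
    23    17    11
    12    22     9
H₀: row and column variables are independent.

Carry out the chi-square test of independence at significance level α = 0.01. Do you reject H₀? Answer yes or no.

Row totals [51, 43], col totals [35, 39, 20], n=94
χ² = (23−18.99)²/18.99 + (17−21.16)²/21.16 + (11−10.85)²/10.85 + (12−16.01)²/16.01 + (22−17.84)²/17.84 + (9−9.15)²/9.15 = 3.6437
df = 2
p-value (upper-tail) = 0.16173
At α=0.01: p ≥ α → fail to reject H₀

reject H₀: no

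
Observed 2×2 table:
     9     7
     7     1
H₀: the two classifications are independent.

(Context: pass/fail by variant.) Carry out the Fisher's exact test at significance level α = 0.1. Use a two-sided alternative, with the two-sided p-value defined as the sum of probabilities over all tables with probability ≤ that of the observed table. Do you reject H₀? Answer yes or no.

reject H₀: no

Margins: r₁=16, r₂=8, c₁=16, c₂=8, n=24
p_obs = C(16,9)·C(8,7)/C(24,16); sum pmf over tables with pmf ≤ p_obs
p-value (two-sided) = 0.18932
At α=0.1: p ≥ α → fail to reject H₀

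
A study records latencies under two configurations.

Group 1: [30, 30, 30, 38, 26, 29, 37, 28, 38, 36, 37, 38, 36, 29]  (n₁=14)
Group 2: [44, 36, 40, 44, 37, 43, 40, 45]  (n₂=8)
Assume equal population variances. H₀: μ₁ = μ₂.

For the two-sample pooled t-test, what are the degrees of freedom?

df = n₁ + n₂ − 2 = 14 + 8 − 2 = 20

degrees of freedom = 20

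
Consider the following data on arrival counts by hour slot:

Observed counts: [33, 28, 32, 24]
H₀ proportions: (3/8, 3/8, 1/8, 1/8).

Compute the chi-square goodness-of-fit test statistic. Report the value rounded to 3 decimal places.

n = 117; E_i = n·p_i = [43.88, 43.88, 14.62, 14.62]
χ² = (33−43.88)²/43.88 + (28−43.88)²/43.88 + (32−14.62)²/14.62 + (24−14.62)²/14.62 = 35.0912
df = 3

test statistic = 35.091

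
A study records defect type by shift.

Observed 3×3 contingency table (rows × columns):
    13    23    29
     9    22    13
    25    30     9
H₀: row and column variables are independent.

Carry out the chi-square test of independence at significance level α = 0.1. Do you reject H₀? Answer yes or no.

Row totals [65, 44, 64], col totals [47, 75, 51], n=173
χ² = (13−17.66)²/17.66 + (23−28.18)²/28.18 + (29−19.16)²/19.16 + (9−11.95)²/11.95 + (22−19.08)²/19.08 + (13−12.97)²/12.97 + (25−17.39)²/17.39 + (30−27.75)²/27.75 + (9−18.87)²/18.87 = 17.0871
df = 4
p-value (upper-tail) = 0.00186
At α=0.1: p < α → reject H₀

reject H₀: yes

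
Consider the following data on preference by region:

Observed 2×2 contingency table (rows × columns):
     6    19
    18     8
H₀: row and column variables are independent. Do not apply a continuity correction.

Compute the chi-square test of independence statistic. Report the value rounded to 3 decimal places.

Row totals [25, 26], col totals [24, 27], n=51
χ² = (6−11.76)²/11.76 + (19−13.24)²/13.24 + (18−12.24)²/12.24 + (8−13.76)²/13.76 = 10.4659
df = 1

test statistic = 10.466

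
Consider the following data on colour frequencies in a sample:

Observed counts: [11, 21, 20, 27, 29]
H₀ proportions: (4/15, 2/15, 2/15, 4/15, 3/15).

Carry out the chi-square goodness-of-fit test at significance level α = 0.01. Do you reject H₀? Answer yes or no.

n = 108; E_i = n·p_i = [28.80, 14.40, 14.40, 28.80, 21.60]
χ² = (11−28.80)²/28.80 + (21−14.40)²/14.40 + (20−14.40)²/14.40 + (27−28.80)²/28.80 + (29−21.60)²/21.60 = 18.8519
df = 4
p-value (upper-tail) = 0.00084
At α=0.01: p < α → reject H₀

reject H₀: yes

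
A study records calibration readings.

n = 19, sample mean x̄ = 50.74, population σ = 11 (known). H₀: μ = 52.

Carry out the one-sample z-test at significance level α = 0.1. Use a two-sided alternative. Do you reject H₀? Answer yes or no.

reject H₀: no

SE = σ/√n = 11/√19 = 2.5236
z = (x̄−μ₀)/SE = (50.74−52)/2.5236 = -0.4993
p-value (two-sided) = 0.61757
At α=0.1: p ≥ α → fail to reject H₀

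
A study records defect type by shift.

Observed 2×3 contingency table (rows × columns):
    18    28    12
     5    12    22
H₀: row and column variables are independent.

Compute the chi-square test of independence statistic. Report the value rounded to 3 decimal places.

Row totals [58, 39], col totals [23, 40, 34], n=97
χ² = (18−13.75)²/13.75 + (28−23.92)²/23.92 + (12−20.33)²/20.33 + (5−9.25)²/9.25 + (12−16.08)²/16.08 + (22−13.67)²/13.67 = 13.4847
df = 2

test statistic = 13.485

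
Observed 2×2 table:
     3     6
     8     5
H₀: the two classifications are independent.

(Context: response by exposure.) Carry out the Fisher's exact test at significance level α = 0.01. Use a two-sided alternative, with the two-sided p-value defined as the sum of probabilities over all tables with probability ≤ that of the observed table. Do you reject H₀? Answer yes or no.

Margins: r₁=9, r₂=13, c₁=11, c₂=11, n=22
p_obs = C(9,3)·C(13,8)/C(22,11); sum pmf over tables with pmf ≤ p_obs
p-value (two-sided) = 0.38700
At α=0.01: p ≥ α → fail to reject H₀

reject H₀: no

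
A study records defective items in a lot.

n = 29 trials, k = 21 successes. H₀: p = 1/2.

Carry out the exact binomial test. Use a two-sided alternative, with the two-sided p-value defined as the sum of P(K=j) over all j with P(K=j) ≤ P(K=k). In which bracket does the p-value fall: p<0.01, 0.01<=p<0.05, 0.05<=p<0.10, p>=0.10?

p-value bracket: 0.01<=p<0.05

Exact binomial: n=29, k=21, p₀=1/2=0.5000
P(X=j) = C(n,j)·p₀^j·(1−p₀)^(n−j); p = Σ P(X=j) over j with P(X=j) ≤ P(X=21)
p-value (two-sided) = 0.02412
→ bracket: 0.01<=p<0.05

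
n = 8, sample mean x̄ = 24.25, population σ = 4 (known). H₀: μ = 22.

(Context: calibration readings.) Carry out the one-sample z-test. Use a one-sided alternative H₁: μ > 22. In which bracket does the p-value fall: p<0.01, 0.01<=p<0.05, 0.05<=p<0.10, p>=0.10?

SE = σ/√n = 4/√8 = 1.4142
z = (x̄−μ₀)/SE = (24.25−22)/1.4142 = 1.5910
p-value (one-sided, H₁ greater) = 0.05581
→ bracket: 0.05<=p<0.10

p-value bracket: 0.05<=p<0.10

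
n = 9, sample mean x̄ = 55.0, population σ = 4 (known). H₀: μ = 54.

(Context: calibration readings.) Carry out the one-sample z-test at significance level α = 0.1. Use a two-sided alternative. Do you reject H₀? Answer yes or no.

SE = σ/√n = 4/√9 = 1.3333
z = (x̄−μ₀)/SE = (55.0−54)/1.3333 = 0.7500
p-value (two-sided) = 0.45325
At α=0.1: p ≥ α → fail to reject H₀

reject H₀: no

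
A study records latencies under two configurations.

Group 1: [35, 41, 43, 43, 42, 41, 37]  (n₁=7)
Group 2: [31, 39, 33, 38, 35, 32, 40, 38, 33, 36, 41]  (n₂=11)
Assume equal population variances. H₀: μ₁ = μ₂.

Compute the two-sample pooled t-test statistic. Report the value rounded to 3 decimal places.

test statistic = 2.677

x̄₁=40.286, s₁=3.094, n₁=7
x̄₂=36.000, s₂=3.435, n₂=11
s_p² = [6·3.094² + 10·3.435²]/16 = 10.9643
SE = √(s_p²·(1/7+1/11)) = 1.6010
t = (40.286−36.000)/1.6010 = 2.6770
df = 16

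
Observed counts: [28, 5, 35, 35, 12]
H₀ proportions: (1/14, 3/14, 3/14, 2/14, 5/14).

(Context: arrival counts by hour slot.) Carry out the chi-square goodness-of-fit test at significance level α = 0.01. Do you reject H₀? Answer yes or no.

n = 115; E_i = n·p_i = [8.21, 24.64, 24.64, 16.43, 41.07]
χ² = (28−8.21)²/8.21 + (5−24.64)²/24.64 + (35−24.64)²/24.64 + (35−16.43)²/16.43 + (12−41.07)²/41.07 = 109.2394
df = 4
p-value (upper-tail) = 0.00000
At α=0.01: p < α → reject H₀

reject H₀: yes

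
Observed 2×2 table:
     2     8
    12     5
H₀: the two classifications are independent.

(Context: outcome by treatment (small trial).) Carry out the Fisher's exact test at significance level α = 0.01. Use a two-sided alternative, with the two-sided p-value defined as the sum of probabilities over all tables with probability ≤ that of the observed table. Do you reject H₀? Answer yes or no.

Margins: r₁=10, r₂=17, c₁=14, c₂=13, n=27
p_obs = C(10,2)·C(17,12)/C(27,14); sum pmf over tables with pmf ≤ p_obs
p-value (two-sided) = 0.01831
At α=0.01: p ≥ α → fail to reject H₀

reject H₀: no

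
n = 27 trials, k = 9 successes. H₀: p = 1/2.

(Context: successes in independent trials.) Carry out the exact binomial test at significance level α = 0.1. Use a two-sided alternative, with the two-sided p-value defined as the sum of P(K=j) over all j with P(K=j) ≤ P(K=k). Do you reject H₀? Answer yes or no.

Exact binomial: n=27, k=9, p₀=1/2=0.5000
P(X=j) = C(n,j)·p₀^j·(1−p₀)^(n−j); p = Σ P(X=j) over j with P(X=j) ≤ P(X=9)
p-value (two-sided) = 0.12208
At α=0.1: p ≥ α → fail to reject H₀

reject H₀: no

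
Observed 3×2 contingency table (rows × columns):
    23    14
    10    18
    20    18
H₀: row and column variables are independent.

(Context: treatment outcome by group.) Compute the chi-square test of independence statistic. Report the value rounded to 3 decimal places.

test statistic = 4.497

Row totals [37, 28, 38], col totals [53, 50], n=103
χ² = (23−19.04)²/19.04 + (14−17.96)²/17.96 + (10−14.41)²/14.41 + (18−13.59)²/13.59 + (20−19.55)²/19.55 + (18−18.45)²/18.45 = 4.4966
df = 2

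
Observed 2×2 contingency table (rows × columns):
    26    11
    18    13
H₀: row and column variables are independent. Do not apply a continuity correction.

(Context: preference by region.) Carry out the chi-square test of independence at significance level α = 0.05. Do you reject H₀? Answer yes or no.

Row totals [37, 31], col totals [44, 24], n=68
χ² = (26−23.94)²/23.94 + (11−13.06)²/13.06 + (18−20.06)²/20.06 + (13−10.94)²/10.94 = 1.1004
df = 1
p-value (upper-tail) = 0.29419
At α=0.05: p ≥ α → fail to reject H₀

reject H₀: no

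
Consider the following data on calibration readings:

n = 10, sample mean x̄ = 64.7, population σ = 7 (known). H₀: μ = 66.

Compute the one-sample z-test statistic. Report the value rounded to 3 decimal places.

SE = σ/√n = 7/√10 = 2.2136
z = (x̄−μ₀)/SE = (64.7−66)/2.2136 = -0.5873

test statistic = -0.587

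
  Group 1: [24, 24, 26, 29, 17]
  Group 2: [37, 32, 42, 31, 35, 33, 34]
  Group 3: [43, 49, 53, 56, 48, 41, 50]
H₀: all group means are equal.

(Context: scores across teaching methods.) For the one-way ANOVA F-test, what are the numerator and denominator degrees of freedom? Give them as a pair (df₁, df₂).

degrees of freedom = [2, 16]

k = 3 groups, N = 19 total
df = (k−1, N−k) = (3−1, 19−3) = (2, 16)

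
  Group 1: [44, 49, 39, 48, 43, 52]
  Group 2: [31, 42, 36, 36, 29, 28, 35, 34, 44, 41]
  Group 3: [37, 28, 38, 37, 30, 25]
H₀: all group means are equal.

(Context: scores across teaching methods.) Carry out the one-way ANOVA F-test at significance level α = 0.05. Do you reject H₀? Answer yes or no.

Group means [45.83, 35.60, 32.50], grand mean 37.545
SSB = Σnᵢ(x̄ᵢ−x̄)² = 602.721; SSW = ΣΣ(x−x̄ᵢ)² = 530.733
MSB = 602.721/2 = 301.3606; MSW = 530.733/19 = 27.9333
F = MSB/MSW = 10.7886
df = (2, 19)
p-value (upper-tail) = 0.00074
At α=0.05: p < α → reject H₀

reject H₀: yes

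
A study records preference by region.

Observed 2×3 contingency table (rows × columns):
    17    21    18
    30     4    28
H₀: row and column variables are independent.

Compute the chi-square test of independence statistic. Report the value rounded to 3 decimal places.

Row totals [56, 62], col totals [47, 25, 46], n=118
χ² = (17−22.31)²/22.31 + (21−11.86)²/11.86 + (18−21.83)²/21.83 + (30−24.69)²/24.69 + (4−13.14)²/13.14 + (28−24.17)²/24.17 = 17.0687
df = 2

test statistic = 17.069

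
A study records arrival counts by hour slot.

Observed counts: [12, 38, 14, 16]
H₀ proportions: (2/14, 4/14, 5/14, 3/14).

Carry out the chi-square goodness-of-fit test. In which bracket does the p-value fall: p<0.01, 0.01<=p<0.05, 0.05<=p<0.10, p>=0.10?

p-value bracket: p<0.01

n = 80; E_i = n·p_i = [11.43, 22.86, 28.57, 17.14]
χ² = (12−11.43)²/11.43 + (38−22.86)²/22.86 + (14−28.57)²/28.57 + (16−17.14)²/17.14 = 17.5683
df = 3
p-value (upper-tail) = 0.00054
→ bracket: p<0.01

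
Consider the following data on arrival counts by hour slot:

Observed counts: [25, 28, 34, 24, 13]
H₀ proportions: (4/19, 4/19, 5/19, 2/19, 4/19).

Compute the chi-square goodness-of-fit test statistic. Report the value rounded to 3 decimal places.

n = 124; E_i = n·p_i = [26.11, 26.11, 32.63, 13.05, 26.11]
χ² = (25−26.11)²/26.11 + (28−26.11)²/26.11 + (34−32.63)²/32.63 + (24−13.05)²/13.05 + (13−26.11)²/26.11 = 16.0024
df = 4

test statistic = 16.002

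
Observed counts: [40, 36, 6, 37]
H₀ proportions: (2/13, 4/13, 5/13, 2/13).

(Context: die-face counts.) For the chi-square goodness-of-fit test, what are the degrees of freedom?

df = k − 1 = 4 − 1 = 3

degrees of freedom = 3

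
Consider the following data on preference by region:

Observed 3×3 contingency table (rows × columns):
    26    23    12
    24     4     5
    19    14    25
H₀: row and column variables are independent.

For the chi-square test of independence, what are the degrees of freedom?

df = (r−1)(c−1) = (3−1)·(3−1) = 4

degrees of freedom = 4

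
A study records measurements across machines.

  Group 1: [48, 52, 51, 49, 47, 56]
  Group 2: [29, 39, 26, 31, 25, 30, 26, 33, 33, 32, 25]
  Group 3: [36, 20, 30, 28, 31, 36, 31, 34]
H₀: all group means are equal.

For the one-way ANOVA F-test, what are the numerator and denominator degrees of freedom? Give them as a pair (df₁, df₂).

degrees of freedom = [2, 22]

k = 3 groups, N = 25 total
df = (k−1, N−k) = (3−1, 25−3) = (2, 22)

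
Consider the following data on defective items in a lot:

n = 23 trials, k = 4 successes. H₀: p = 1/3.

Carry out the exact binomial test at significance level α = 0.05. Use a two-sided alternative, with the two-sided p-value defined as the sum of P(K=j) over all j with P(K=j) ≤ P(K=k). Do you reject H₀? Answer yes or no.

Exact binomial: n=23, k=4, p₀=1/3=0.3333
P(X=j) = C(n,j)·p₀^j·(1−p₀)^(n−j); p = Σ P(X=j) over j with P(X=j) ≤ P(X=4)
p-value (two-sided) = 0.12384
At α=0.05: p ≥ α → fail to reject H₀

reject H₀: no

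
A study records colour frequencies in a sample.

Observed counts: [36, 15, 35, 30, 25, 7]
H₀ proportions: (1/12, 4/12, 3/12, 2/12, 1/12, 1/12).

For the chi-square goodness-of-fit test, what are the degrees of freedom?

degrees of freedom = 5

df = k − 1 = 6 − 1 = 5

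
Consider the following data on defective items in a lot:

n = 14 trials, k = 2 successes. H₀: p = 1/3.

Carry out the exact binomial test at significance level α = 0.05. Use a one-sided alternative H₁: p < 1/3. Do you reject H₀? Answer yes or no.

reject H₀: no

Exact binomial: n=14, k=2, p₀=1/3=0.3333
P(X≤2) from Σ C(n,i)·p₀^i·(1−p₀)^(n−i)
p-value (one-sided, H₁ less) = 0.10533
At α=0.05: p ≥ α → fail to reject H₀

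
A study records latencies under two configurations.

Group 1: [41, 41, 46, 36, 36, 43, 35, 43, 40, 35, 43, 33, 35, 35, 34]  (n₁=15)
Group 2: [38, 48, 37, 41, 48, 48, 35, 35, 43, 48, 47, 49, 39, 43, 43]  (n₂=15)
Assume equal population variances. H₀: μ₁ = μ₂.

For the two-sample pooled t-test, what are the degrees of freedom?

degrees of freedom = 28

df = n₁ + n₂ − 2 = 15 + 15 − 2 = 28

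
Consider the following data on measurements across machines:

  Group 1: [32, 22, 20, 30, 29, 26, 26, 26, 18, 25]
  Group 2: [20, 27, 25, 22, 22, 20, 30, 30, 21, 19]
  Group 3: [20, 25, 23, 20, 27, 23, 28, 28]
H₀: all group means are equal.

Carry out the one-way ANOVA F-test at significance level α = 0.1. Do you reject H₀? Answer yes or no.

Group means [25.40, 23.60, 24.25], grand mean 24.429
SSB = Σnᵢ(x̄ᵢ−x̄)² = 16.557; SSW = ΣΣ(x−x̄ᵢ)² = 404.300
MSB = 16.557/2 = 8.2786; MSW = 404.300/25 = 16.1720
F = MSB/MSW = 0.5119
df = (2, 25)
p-value (upper-tail) = 0.60550
At α=0.1: p ≥ α → fail to reject H₀

reject H₀: no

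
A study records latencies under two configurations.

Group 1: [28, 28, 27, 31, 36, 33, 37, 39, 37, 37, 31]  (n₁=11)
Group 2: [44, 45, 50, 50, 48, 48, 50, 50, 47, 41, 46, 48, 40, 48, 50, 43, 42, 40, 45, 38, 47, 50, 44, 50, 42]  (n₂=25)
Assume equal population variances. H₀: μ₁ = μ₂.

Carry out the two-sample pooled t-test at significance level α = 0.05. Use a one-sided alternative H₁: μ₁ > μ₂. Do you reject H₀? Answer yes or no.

reject H₀: no

x̄₁=33.091, s₁=4.323, n₁=11
x̄₂=45.840, s₂=3.771, n₂=25
s_p² = [10·4.323² + 24·3.771²]/34 = 15.5373
SE = √(s_p²·(1/11+1/25)) = 1.4262
t = (33.091−45.840)/1.4262 = -8.9394
df = 34
p-value (one-sided, H₁ greater) = 1.00000
At α=0.05: p ≥ α → fail to reject H₀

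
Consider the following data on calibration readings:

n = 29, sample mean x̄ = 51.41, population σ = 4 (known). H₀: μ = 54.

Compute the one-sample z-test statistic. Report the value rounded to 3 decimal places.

test statistic = -3.487

SE = σ/√n = 4/√29 = 0.7428
z = (x̄−μ₀)/SE = (51.41−54)/0.7428 = -3.4869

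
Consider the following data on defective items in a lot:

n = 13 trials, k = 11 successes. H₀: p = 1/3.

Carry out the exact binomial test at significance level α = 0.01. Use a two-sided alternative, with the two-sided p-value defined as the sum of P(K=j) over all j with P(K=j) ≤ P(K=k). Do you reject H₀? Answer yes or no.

reject H₀: yes

Exact binomial: n=13, k=11, p₀=1/3=0.3333
P(X=j) = C(n,j)·p₀^j·(1−p₀)^(n−j); p = Σ P(X=j) over j with P(X=j) ≤ P(X=11)
p-value (two-sided) = 0.00021
At α=0.01: p < α → reject H₀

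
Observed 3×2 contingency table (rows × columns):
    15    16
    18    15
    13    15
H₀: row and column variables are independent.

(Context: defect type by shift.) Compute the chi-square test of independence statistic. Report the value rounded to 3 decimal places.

test statistic = 0.448

Row totals [31, 33, 28], col totals [46, 46], n=92
χ² = (15−15.50)²/15.50 + (16−15.50)²/15.50 + (18−16.50)²/16.50 + (15−16.50)²/16.50 + (13−14.00)²/14.00 + (15−14.00)²/14.00 = 0.4478
df = 2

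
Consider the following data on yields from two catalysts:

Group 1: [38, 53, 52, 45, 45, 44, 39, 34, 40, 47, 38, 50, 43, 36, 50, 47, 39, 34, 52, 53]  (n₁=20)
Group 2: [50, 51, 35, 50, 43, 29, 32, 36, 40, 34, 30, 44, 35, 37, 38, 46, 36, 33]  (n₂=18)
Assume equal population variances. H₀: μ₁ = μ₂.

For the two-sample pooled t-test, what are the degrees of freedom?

degrees of freedom = 36

df = n₁ + n₂ − 2 = 20 + 18 − 2 = 36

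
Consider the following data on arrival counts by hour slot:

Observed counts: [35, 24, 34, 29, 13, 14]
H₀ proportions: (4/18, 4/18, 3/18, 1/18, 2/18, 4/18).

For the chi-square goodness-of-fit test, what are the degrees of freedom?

df = k − 1 = 6 − 1 = 5

degrees of freedom = 5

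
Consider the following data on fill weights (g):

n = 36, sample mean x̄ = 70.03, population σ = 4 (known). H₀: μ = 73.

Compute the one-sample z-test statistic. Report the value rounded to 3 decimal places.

SE = σ/√n = 4/√36 = 0.6667
z = (x̄−μ₀)/SE = (70.03−73)/0.6667 = -4.4550

test statistic = -4.455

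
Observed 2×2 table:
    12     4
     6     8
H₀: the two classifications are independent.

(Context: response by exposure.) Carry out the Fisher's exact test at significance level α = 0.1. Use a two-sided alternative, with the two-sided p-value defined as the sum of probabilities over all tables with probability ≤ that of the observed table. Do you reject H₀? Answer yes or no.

Margins: r₁=16, r₂=14, c₁=18, c₂=12, n=30
p_obs = C(16,12)·C(14,6)/C(30,18); sum pmf over tables with pmf ≤ p_obs
p-value (two-sided) = 0.13491
At α=0.1: p ≥ α → fail to reject H₀

reject H₀: no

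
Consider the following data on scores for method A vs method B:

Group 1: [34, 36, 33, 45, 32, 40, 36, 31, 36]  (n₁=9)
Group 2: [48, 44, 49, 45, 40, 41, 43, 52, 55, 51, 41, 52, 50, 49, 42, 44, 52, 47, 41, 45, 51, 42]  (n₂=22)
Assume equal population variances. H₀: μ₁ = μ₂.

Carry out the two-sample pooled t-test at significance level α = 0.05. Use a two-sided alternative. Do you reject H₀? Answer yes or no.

x̄₁=35.889, s₁=4.343, n₁=9
x̄₂=46.545, s₂=4.543, n₂=22
s_p² = [8·4.343² + 21·4.543²]/29 = 20.1498
SE = √(s_p²·(1/9+1/22)) = 1.7762
t = (35.889−46.545)/1.7762 = -5.9998
df = 29
p-value (two-sided) = 0.00000
At α=0.05: p < α → reject H₀

reject H₀: yes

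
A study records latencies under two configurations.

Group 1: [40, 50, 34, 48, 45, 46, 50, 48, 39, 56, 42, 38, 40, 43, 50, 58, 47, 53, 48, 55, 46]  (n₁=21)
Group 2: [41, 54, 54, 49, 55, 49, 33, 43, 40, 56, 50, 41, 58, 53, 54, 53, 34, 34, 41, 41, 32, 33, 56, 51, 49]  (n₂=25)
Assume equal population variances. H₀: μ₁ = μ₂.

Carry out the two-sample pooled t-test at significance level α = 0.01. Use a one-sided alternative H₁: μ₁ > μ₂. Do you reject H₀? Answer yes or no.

x̄₁=46.476, s₁=6.266, n₁=21
x̄₂=46.160, s₂=8.538, n₂=25
s_p² = [20·6.266² + 24·8.538²]/44 = 57.6045
SE = √(s_p²·(1/21+1/25)) = 2.2466
t = (46.476−46.160)/2.2466 = 0.1407
df = 44
p-value (one-sided, H₁ greater) = 0.44436
At α=0.01: p ≥ α → fail to reject H₀

reject H₀: no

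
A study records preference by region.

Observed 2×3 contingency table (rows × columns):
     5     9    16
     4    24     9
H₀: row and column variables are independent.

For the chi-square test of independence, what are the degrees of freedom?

df = (r−1)(c−1) = (2−1)·(3−1) = 2

degrees of freedom = 2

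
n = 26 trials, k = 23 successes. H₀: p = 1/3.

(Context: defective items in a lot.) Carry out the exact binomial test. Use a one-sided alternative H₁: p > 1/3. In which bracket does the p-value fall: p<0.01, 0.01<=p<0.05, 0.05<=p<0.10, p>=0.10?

p-value bracket: p<0.01

Exact binomial: n=26, k=23, p₀=1/3=0.3333
P(X≥23) from Σ C(n,i)·p₀^i·(1−p₀)^(n−i)
p-value (one-sided, H₁ greater) = 0.00000
→ bracket: p<0.01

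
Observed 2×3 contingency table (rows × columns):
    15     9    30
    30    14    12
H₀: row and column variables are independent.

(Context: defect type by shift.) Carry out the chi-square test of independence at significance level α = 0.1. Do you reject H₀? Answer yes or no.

Row totals [54, 56], col totals [45, 23, 42], n=110
χ² = (15−22.09)²/22.09 + (9−11.29)²/11.29 + (30−20.62)²/20.62 + (30−22.91)²/22.91 + (14−11.71)²/11.71 + (12−21.38)²/21.38 = 13.7694
df = 2
p-value (upper-tail) = 0.00102
At α=0.1: p < α → reject H₀

reject H₀: yes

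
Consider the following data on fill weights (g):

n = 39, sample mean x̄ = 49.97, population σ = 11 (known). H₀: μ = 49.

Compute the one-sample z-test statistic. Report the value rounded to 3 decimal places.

test statistic = 0.551

SE = σ/√n = 11/√39 = 1.7614
z = (x̄−μ₀)/SE = (49.97−49)/1.7614 = 0.5507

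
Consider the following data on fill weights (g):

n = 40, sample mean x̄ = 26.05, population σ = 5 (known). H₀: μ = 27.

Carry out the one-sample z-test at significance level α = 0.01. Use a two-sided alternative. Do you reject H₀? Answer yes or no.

SE = σ/√n = 5/√40 = 0.7906
z = (x̄−μ₀)/SE = (26.05−27)/0.7906 = -1.2017
p-value (two-sided) = 0.22949
At α=0.01: p ≥ α → fail to reject H₀

reject H₀: no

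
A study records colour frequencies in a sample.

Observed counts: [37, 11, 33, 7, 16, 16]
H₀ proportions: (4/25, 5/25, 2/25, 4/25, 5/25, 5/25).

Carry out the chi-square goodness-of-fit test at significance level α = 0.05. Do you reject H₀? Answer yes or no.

n = 120; E_i = n·p_i = [19.20, 24.00, 9.60, 19.20, 24.00, 24.00]
χ² = (37−19.20)²/19.20 + (11−24.00)²/24.00 + (33−9.60)²/9.60 + (7−19.20)²/19.20 + (16−24.00)²/24.00 + (16−24.00)²/24.00 = 93.6667
df = 5
p-value (upper-tail) = 0.00000
At α=0.05: p < α → reject H₀

reject H₀: yes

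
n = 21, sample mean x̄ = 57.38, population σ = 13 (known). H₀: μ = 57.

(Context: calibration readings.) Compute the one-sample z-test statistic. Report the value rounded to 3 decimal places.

test statistic = 0.134

SE = σ/√n = 13/√21 = 2.8368
z = (x̄−μ₀)/SE = (57.38−57)/2.8368 = 0.1340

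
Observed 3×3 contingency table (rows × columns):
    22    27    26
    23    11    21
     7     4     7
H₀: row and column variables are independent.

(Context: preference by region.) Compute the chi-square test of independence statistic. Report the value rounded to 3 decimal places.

Row totals [75, 55, 18], col totals [52, 42, 54], n=148
χ² = (22−26.35)²/26.35 + (27−21.28)²/21.28 + (26−27.36)²/27.36 + (23−19.32)²/19.32 + (11−15.61)²/15.61 + (21−20.07)²/20.07 + (7−6.32)²/6.32 + (4−5.11)²/5.11 + (7−6.57)²/6.57 = 4.7658
df = 4

test statistic = 4.766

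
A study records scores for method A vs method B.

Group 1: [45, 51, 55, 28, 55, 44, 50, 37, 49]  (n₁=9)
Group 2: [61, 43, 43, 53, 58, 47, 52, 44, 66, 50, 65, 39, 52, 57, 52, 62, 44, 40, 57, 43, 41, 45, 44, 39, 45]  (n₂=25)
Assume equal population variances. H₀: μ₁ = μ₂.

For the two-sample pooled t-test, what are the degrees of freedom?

df = n₁ + n₂ − 2 = 9 + 25 − 2 = 32

degrees of freedom = 32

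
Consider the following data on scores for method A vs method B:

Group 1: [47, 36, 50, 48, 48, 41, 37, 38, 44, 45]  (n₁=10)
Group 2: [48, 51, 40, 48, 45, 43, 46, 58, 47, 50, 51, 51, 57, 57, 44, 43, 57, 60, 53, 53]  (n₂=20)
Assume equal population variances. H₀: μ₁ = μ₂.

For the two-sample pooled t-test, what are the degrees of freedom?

df = n₁ + n₂ − 2 = 10 + 20 − 2 = 28

degrees of freedom = 28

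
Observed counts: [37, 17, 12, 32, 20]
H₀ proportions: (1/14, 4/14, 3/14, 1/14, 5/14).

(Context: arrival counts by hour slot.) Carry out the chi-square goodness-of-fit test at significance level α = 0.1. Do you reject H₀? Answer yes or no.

n = 118; E_i = n·p_i = [8.43, 33.71, 25.29, 8.43, 42.14]
χ² = (37−8.43)²/8.43 + (17−33.71)²/33.71 + (12−25.29)²/25.29 + (32−8.43)²/8.43 + (20−42.14)²/42.14 = 189.6737
df = 4
p-value (upper-tail) = 0.00000
At α=0.1: p < α → reject H₀

reject H₀: yes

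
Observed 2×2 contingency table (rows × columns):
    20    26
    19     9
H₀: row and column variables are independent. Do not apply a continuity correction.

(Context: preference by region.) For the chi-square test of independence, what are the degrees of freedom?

df = (r−1)(c−1) = (2−1)·(2−1) = 1

degrees of freedom = 1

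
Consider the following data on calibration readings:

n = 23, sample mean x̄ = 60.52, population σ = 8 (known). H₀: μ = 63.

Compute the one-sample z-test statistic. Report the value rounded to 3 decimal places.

SE = σ/√n = 8/√23 = 1.6681
z = (x̄−μ₀)/SE = (60.52−63)/1.6681 = -1.4867

test statistic = -1.487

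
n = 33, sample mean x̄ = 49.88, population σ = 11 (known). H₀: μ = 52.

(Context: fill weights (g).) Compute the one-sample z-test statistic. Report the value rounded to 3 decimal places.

test statistic = -1.107

SE = σ/√n = 11/√33 = 1.9149
z = (x̄−μ₀)/SE = (49.88−52)/1.9149 = -1.1071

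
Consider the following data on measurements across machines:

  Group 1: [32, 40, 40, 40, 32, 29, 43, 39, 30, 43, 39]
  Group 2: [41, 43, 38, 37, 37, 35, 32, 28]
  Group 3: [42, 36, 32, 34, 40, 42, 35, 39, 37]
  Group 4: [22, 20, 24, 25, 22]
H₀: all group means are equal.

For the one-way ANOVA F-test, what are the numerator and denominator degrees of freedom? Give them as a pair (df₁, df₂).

degrees of freedom = [3, 29]

k = 4 groups, N = 33 total
df = (k−1, N−k) = (4−1, 33−4) = (3, 29)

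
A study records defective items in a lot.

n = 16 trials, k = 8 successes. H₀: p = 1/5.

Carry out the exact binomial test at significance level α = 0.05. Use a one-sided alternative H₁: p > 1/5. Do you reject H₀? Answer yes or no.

reject H₀: yes

Exact binomial: n=16, k=8, p₀=1/5=0.2000
P(X≥8) from Σ C(n,i)·p₀^i·(1−p₀)^(n−i)
p-value (one-sided, H₁ greater) = 0.00700
At α=0.05: p < α → reject H₀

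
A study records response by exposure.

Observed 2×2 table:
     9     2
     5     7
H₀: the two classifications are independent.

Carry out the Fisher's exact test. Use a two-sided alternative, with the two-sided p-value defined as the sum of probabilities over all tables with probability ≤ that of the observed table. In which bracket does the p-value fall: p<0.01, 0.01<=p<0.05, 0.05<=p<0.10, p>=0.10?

p-value bracket: 0.05<=p<0.10

Margins: r₁=11, r₂=12, c₁=14, c₂=9, n=23
p_obs = C(11,9)·C(12,5)/C(23,14); sum pmf over tables with pmf ≤ p_obs
p-value (two-sided) = 0.08938
→ bracket: 0.05<=p<0.10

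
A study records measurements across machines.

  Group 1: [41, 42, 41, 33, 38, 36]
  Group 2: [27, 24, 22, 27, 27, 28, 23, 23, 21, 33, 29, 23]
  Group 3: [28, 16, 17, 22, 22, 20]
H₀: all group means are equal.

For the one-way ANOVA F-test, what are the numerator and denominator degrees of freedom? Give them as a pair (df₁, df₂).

degrees of freedom = [2, 21]

k = 3 groups, N = 24 total
df = (k−1, N−k) = (3−1, 24−3) = (2, 21)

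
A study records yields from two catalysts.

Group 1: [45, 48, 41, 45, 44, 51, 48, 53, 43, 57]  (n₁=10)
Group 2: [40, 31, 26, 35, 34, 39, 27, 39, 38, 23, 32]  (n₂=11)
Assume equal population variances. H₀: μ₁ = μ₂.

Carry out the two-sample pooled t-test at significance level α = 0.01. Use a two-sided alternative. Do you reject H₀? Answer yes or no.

reject H₀: yes

x̄₁=47.500, s₁=4.950, n₁=10
x̄₂=33.091, s₂=5.839, n₂=11
s_p² = [9·4.950² + 10·5.839²]/19 = 29.5478
SE = √(s_p²·(1/10+1/11)) = 2.3751
t = (47.500−33.091)/2.3751 = 6.0668
df = 19
p-value (two-sided) = 0.00001
At α=0.01: p < α → reject H₀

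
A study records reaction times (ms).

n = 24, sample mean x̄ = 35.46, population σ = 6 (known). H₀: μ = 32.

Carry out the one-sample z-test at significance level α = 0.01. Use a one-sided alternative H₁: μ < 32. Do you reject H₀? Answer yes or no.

reject H₀: no

SE = σ/√n = 6/√24 = 1.2247
z = (x̄−μ₀)/SE = (35.46−32)/1.2247 = 2.8251
p-value (one-sided, H₁ less) = 0.99764
At α=0.01: p ≥ α → fail to reject H₀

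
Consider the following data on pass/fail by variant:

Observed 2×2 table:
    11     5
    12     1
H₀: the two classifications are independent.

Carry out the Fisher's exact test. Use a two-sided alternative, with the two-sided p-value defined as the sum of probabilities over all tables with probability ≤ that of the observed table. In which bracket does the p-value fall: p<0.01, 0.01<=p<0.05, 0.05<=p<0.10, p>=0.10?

Margins: r₁=16, r₂=13, c₁=23, c₂=6, n=29
p_obs = C(16,11)·C(13,12)/C(29,23); sum pmf over tables with pmf ≤ p_obs
p-value (two-sided) = 0.18336
→ bracket: p>=0.10

p-value bracket: p>=0.10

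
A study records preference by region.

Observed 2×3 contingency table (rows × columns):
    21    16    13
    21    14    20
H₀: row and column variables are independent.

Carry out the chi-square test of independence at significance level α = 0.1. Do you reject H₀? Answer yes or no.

Row totals [50, 55], col totals [42, 30, 33], n=105
χ² = (21−20.00)²/20.00 + (16−14.29)²/14.29 + (13−15.71)²/15.71 + (21−22.00)²/22.00 + (14−15.71)²/15.71 + (20−17.29)²/17.29 = 1.3832
df = 2
p-value (upper-tail) = 0.50077
At α=0.1: p ≥ α → fail to reject H₀

reject H₀: no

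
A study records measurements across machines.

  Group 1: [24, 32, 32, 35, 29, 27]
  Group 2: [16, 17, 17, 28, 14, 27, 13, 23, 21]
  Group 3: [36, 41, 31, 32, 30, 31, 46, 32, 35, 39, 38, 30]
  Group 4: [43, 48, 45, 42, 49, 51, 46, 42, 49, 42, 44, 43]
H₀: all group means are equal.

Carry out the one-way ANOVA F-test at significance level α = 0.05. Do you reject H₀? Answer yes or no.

Group means [29.83, 19.56, 35.08, 45.33], grand mean 33.846
SSB = Σnᵢ(x̄ᵢ−x̄)² = 3536.438; SSW = ΣΣ(x−x̄ᵢ)² = 714.639
MSB = 3536.438/3 = 1178.8127; MSW = 714.639/35 = 20.4183
F = MSB/MSW = 57.7333
df = (3, 35)
p-value (upper-tail) = 0.00000
At α=0.05: p < α → reject H₀

reject H₀: yes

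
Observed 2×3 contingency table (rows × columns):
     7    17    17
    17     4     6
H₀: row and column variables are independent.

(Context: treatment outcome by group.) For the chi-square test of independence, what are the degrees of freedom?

df = (r−1)(c−1) = (2−1)·(3−1) = 2

degrees of freedom = 2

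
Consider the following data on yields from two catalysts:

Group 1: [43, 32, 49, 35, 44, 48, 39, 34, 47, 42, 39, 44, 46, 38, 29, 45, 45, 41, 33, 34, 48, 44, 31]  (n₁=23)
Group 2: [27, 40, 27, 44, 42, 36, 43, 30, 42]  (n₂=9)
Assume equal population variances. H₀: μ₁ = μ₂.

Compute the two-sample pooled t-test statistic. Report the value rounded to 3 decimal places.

x̄₁=40.435, s₁=6.104, n₁=23
x̄₂=36.778, s₂=7.014, n₂=9
s_p² = [22·6.104² + 8·7.014²]/30 = 40.4403
SE = √(s_p²·(1/23+1/9)) = 2.5003
t = (40.435−36.778)/2.5003 = 1.4626
df = 30

test statistic = 1.463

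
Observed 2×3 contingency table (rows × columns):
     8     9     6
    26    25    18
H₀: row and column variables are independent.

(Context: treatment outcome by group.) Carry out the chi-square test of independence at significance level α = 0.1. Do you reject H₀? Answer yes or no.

Row totals [23, 69], col totals [34, 34, 24], n=92
χ² = (8−8.50)²/8.50 + (9−8.50)²/8.50 + (6−6.00)²/6.00 + (26−25.50)²/25.50 + (25−25.50)²/25.50 + (18−18.00)²/18.00 = 0.0784
df = 2
p-value (upper-tail) = 0.96154
At α=0.1: p ≥ α → fail to reject H₀

reject H₀: no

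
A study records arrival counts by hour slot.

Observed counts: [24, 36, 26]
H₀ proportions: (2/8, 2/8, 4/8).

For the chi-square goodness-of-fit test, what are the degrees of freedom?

degrees of freedom = 2

df = k − 1 = 3 − 1 = 2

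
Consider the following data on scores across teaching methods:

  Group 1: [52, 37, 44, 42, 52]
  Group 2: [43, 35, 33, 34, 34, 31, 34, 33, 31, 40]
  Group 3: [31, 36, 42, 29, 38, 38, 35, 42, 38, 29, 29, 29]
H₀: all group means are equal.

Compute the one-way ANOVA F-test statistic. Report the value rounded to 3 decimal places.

Group means [45.40, 34.80, 34.67], grand mean 36.704
SSB = Σnᵢ(x̄ᵢ−x̄)² = 464.163; SSW = ΣΣ(x−x̄ᵢ)² = 587.467
MSB = 464.163/2 = 232.0815; MSW = 587.467/24 = 24.4778
F = MSB/MSW = 9.4813
df = (2, 24)

test statistic = 9.481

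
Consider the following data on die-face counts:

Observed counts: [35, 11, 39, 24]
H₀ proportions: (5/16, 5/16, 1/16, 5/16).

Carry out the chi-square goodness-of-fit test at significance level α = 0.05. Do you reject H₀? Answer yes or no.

reject H₀: yes

n = 109; E_i = n·p_i = [34.06, 34.06, 6.81, 34.06]
χ² = (35−34.06)²/34.06 + (11−34.06)²/34.06 + (39−6.81)²/6.81 + (24−34.06)²/34.06 = 170.6917
df = 3
p-value (upper-tail) = 0.00000
At α=0.05: p < α → reject H₀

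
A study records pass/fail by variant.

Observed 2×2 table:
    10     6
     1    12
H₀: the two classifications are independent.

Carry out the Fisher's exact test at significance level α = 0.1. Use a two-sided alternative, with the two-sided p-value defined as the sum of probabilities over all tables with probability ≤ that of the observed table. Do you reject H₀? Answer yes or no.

reject H₀: yes

Margins: r₁=16, r₂=13, c₁=11, c₂=18, n=29
p_obs = C(16,10)·C(13,1)/C(29,11); sum pmf over tables with pmf ≤ p_obs
p-value (two-sided) = 0.00575
At α=0.1: p < α → reject H₀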